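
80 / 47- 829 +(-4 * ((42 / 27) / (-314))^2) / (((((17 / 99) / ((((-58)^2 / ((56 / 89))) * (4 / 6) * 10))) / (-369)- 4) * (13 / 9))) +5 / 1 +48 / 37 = -16679076194976115389280 / 20315547938897650777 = -821.00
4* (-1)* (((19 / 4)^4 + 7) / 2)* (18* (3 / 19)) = -3567051 / 1216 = -2933.43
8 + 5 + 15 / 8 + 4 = 18.88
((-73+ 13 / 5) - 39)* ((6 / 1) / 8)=-1641 / 20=-82.05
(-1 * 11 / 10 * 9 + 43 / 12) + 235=13721 / 60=228.68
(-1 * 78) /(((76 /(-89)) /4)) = 6942 /19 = 365.37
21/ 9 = 7/ 3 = 2.33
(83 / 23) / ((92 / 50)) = 2075 / 1058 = 1.96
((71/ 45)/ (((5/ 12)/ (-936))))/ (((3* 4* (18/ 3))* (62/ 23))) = -42458/ 2325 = -18.26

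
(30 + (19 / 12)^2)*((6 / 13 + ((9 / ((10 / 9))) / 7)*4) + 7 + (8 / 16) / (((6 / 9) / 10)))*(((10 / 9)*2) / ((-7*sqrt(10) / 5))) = -83448187*sqrt(10) / 825552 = -319.65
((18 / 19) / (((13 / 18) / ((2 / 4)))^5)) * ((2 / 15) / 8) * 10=177147 / 7054567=0.03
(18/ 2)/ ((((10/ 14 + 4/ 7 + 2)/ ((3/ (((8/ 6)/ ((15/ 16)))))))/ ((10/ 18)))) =4725/ 1472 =3.21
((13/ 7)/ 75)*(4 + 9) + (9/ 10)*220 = 104119/ 525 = 198.32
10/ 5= 2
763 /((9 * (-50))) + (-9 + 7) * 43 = -39463 /450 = -87.70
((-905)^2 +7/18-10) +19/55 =819015.73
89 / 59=1.51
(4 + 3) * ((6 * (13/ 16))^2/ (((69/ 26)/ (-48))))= -138411/ 46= -3008.93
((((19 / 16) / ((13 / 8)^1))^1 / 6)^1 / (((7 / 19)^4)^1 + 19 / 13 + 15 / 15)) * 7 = 17332693 / 50417820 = 0.34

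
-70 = -70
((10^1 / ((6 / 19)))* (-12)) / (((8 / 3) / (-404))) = 57570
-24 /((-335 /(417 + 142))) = 13416 /335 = 40.05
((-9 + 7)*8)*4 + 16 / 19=-1200 / 19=-63.16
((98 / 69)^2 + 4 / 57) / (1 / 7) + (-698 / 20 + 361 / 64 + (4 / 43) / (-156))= -237026687023 / 16181305920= -14.65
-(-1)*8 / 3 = 8 / 3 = 2.67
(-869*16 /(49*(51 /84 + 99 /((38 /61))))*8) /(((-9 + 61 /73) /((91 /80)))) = 1.98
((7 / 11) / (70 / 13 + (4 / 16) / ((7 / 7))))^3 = 48228544 / 33479650567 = 0.00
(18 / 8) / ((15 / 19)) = 57 / 20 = 2.85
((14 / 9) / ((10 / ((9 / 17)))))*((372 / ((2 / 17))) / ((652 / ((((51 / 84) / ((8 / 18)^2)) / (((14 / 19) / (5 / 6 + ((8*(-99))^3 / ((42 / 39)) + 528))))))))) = -15714077437366713 / 20446720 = -768537811.31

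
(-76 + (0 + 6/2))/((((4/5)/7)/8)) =-5110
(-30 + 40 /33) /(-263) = 950 /8679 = 0.11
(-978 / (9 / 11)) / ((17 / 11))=-39446 / 51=-773.45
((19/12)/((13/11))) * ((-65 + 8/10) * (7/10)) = -156541/2600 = -60.21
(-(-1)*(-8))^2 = 64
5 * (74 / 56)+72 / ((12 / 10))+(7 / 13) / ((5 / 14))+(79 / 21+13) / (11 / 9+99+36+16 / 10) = 385114269 / 5643820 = 68.24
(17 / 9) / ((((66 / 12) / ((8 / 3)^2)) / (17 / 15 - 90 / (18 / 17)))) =-2737408 / 13365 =-204.82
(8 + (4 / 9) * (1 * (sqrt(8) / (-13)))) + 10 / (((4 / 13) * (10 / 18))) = 133 / 2 - 8 * sqrt(2) / 117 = 66.40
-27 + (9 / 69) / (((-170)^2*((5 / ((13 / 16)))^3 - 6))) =-8952236757609 / 331564324600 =-27.00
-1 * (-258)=258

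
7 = 7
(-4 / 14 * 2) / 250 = -2 / 875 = -0.00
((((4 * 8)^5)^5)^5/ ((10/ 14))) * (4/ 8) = 487321232961355080116091937864716175449411003887022697663182794575423067786571376122152552478356930518348635360949109667584547928613709502987192218598258961757872966316556620034486684352512/ 5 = 97464246592271016023218390000000000000000000000000000000000000000000000000000000000000000000000000000000000000000000000000000000000000000000000000000000000000000000000000000000000000000000.00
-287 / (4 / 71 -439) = 20377 / 31165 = 0.65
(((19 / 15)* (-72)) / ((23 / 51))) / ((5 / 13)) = -302328 / 575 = -525.79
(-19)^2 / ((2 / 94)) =16967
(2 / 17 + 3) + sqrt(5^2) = 138 / 17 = 8.12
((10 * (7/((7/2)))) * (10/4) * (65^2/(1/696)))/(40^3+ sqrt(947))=9409920000000/4095999053-147030000 * sqrt(947)/4095999053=2296.24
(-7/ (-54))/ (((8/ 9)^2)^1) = 21/ 128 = 0.16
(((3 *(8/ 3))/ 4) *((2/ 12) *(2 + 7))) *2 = 6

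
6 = 6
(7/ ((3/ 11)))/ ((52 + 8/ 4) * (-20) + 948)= -7/ 36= -0.19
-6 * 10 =-60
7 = 7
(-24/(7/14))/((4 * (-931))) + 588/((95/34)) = 979668/4655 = 210.45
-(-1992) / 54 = 332 / 9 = 36.89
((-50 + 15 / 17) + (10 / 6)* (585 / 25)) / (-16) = 43 / 68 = 0.63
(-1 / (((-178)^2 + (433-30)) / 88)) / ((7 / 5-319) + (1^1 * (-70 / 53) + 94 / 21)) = 11130 / 1276102907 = 0.00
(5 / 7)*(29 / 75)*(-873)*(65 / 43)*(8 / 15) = -292552 / 1505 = -194.39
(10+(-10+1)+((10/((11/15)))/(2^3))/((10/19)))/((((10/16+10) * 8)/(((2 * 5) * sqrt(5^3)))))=1865 * sqrt(5)/748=5.58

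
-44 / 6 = -22 / 3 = -7.33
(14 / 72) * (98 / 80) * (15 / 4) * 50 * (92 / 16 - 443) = -19528.22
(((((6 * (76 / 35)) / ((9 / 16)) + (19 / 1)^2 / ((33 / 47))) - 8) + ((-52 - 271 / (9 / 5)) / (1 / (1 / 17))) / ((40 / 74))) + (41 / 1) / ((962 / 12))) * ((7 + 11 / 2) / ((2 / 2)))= 287742870505 / 45333288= 6347.28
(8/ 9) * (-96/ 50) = -128/ 75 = -1.71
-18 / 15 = -6 / 5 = -1.20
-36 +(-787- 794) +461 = -1156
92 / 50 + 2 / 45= 424 / 225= 1.88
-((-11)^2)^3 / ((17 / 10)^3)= -1771561000 / 4913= -360586.40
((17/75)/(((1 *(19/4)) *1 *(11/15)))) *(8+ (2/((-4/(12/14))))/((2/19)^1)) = 34/133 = 0.26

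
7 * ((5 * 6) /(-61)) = -3.44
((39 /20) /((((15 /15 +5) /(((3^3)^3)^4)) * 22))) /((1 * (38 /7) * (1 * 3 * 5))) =4552870604008973337 /167200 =27230087344551.28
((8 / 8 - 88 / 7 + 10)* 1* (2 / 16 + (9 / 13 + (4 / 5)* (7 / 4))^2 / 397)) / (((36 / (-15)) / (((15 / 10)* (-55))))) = -220860453 / 30057664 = -7.35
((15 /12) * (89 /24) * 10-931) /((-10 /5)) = 42463 /96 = 442.32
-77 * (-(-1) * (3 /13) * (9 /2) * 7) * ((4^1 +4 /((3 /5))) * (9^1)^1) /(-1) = 698544 /13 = 53734.15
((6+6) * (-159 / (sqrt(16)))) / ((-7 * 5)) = 477 / 35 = 13.63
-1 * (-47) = 47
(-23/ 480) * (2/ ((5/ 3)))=-0.06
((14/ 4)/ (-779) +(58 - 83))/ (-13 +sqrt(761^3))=-29646277 * sqrt(761)/ 686627600896 - 506441/ 686627600896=-0.00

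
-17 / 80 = -0.21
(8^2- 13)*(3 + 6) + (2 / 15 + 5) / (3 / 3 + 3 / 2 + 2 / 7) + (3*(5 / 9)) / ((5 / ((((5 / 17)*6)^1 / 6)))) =4584056 / 9945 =460.94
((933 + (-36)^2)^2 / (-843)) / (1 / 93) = -154021671 / 281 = -548119.83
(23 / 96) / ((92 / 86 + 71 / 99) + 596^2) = 32637 / 48389187808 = 0.00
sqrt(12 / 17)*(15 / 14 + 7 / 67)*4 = 4412*sqrt(51) / 7973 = 3.95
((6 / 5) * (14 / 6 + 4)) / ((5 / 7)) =266 / 25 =10.64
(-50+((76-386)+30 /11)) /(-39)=1310 /143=9.16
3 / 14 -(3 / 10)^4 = 0.21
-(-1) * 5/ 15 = 1/ 3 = 0.33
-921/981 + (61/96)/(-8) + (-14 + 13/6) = -358611/27904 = -12.85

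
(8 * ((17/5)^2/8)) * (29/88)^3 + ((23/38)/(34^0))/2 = 231881599/323699200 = 0.72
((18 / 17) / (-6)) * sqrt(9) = -9 / 17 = -0.53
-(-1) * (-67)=-67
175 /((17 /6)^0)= 175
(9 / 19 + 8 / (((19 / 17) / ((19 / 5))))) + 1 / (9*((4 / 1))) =27.70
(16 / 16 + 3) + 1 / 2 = 9 / 2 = 4.50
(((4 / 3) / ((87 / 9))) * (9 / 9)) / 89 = 4 / 2581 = 0.00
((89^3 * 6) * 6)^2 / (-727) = -644087753085456 / 727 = -885952892827.31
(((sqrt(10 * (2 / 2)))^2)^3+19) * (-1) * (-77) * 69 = 5413947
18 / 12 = 3 / 2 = 1.50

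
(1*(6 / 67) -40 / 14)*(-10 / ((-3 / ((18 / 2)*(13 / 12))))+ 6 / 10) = -214819 / 2345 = -91.61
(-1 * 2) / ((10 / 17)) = -17 / 5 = -3.40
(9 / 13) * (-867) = -7803 / 13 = -600.23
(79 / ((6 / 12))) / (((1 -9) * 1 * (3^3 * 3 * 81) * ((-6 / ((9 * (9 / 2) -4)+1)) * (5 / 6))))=395 / 17496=0.02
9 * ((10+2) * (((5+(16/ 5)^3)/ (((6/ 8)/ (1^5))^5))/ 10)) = 9668608/ 5625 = 1718.86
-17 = -17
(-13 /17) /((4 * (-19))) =13 /1292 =0.01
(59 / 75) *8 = 472 / 75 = 6.29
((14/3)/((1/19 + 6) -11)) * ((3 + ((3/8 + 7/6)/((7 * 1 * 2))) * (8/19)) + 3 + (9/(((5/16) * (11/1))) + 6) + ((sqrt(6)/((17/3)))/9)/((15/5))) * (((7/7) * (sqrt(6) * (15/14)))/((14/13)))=-8367151 * sqrt(6)/607992 -1235/33558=-33.75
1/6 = 0.17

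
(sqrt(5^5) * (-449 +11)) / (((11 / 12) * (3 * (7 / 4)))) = -175200 * sqrt(5) / 77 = -5087.78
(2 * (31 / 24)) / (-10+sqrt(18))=-155 / 492 - 31 * sqrt(2) / 328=-0.45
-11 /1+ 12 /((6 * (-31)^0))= -9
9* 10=90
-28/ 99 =-0.28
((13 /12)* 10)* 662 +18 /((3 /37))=22181 /3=7393.67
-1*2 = -2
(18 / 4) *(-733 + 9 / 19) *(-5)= 313155 / 19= 16481.84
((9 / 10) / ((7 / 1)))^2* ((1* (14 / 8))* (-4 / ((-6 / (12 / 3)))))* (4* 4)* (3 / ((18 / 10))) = 72 / 35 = 2.06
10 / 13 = 0.77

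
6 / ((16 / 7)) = 2.62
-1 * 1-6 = -7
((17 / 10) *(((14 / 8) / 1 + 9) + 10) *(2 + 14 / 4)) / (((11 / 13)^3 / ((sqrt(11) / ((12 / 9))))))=9299901 *sqrt(11) / 38720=796.60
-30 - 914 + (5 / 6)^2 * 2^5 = -8296 / 9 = -921.78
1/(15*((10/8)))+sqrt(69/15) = 4/75+sqrt(115)/5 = 2.20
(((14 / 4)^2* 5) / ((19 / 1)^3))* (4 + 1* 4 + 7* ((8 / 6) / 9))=14945 / 185193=0.08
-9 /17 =-0.53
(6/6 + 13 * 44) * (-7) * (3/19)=-12033/19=-633.32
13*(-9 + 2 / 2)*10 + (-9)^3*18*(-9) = 117058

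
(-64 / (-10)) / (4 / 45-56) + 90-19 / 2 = 101125 / 1258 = 80.39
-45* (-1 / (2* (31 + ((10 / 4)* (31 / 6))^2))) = 3240 / 28489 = 0.11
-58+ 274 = 216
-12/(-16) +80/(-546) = 659/1092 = 0.60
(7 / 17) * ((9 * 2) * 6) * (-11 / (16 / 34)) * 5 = -10395 / 2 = -5197.50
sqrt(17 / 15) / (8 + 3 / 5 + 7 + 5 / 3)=sqrt(255) / 259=0.06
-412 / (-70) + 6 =416 / 35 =11.89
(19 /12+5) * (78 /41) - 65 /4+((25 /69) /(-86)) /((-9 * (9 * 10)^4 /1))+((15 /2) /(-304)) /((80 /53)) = -6536962646847361 /1746938116569600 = -3.74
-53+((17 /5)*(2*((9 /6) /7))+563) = 17901 /35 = 511.46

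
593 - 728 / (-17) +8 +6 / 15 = 54759 / 85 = 644.22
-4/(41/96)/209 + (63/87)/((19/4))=26748/248501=0.11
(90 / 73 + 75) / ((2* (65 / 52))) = 2226 / 73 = 30.49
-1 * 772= -772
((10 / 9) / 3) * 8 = 80 / 27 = 2.96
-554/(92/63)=-17451/46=-379.37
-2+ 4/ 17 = -30/ 17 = -1.76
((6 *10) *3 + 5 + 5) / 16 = 95 / 8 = 11.88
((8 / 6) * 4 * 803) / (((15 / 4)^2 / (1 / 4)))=51392 / 675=76.14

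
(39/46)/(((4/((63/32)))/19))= 46683/5888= 7.93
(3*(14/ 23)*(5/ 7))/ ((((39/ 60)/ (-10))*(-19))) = 1.06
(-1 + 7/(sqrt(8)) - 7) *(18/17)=-144/17 + 63 *sqrt(2)/34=-5.85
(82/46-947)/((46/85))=-923950/529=-1746.60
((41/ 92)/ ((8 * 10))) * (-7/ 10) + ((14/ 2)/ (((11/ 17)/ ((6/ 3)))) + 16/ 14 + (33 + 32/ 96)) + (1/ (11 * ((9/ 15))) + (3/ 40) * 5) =962888503/ 17001600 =56.64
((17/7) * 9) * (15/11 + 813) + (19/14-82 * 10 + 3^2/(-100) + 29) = 130976457/7700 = 17009.93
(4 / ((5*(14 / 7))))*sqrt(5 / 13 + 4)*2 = 4*sqrt(741) / 65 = 1.68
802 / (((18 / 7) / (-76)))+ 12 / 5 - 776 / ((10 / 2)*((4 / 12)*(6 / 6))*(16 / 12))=-1082266 / 45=-24050.36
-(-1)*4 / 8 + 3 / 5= 11 / 10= 1.10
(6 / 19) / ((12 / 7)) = 7 / 38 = 0.18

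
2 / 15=0.13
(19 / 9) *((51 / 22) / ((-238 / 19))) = -361 / 924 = -0.39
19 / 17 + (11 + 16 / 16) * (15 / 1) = 3079 / 17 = 181.12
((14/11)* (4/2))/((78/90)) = 420/143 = 2.94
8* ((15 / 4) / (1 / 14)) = 420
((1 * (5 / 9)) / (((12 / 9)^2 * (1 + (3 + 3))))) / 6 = 5 / 672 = 0.01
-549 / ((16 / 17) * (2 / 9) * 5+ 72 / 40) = -419985 / 2177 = -192.92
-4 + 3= -1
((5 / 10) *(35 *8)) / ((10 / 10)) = 140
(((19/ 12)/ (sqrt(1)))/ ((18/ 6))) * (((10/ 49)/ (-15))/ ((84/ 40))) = -95/ 27783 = -0.00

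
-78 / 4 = -39 / 2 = -19.50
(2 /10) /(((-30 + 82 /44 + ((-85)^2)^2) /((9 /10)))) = 11 /3190036475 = 0.00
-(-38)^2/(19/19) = -1444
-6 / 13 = -0.46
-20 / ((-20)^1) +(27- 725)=-697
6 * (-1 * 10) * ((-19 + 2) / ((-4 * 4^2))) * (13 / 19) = -3315 / 304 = -10.90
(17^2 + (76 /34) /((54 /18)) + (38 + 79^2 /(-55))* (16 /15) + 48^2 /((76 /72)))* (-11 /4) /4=-212467419 /129200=-1644.48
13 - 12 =1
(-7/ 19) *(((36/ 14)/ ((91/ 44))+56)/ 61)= -36464/ 105469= -0.35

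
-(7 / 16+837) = -13399 / 16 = -837.44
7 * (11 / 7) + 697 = 708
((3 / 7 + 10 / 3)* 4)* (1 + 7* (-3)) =-6320 / 21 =-300.95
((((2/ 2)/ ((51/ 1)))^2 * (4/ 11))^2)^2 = 256/ 670088476455241041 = 0.00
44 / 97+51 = 4991 / 97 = 51.45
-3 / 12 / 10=-1 / 40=-0.02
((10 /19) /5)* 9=18 /19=0.95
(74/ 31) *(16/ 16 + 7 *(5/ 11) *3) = 8584/ 341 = 25.17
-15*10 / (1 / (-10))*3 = 4500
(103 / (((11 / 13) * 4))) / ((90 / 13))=4.40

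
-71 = -71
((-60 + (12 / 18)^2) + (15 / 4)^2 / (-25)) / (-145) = 8657 / 20880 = 0.41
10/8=5/4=1.25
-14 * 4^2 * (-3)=672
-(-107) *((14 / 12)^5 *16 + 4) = 2006357 / 486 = 4128.31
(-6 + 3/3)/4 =-5/4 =-1.25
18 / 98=9 / 49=0.18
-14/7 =-2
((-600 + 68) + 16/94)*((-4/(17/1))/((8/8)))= 99984/799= 125.14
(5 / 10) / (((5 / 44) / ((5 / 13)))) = 1.69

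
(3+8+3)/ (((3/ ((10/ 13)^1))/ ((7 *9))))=2940/ 13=226.15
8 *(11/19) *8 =704/19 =37.05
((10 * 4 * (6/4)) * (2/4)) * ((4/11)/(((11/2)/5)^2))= 12000/1331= 9.02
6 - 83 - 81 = -158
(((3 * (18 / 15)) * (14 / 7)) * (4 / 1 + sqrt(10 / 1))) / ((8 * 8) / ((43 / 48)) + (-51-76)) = -6192 / 11945-1548 * sqrt(10) / 11945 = -0.93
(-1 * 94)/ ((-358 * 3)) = 47/ 537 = 0.09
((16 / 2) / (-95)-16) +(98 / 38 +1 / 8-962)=-741289 / 760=-975.38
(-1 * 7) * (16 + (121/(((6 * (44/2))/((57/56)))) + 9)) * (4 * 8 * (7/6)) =-40663/6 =-6777.17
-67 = -67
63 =63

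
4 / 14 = 2 / 7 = 0.29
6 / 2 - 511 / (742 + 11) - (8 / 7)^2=37460 / 36897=1.02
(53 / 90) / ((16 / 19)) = 1007 / 1440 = 0.70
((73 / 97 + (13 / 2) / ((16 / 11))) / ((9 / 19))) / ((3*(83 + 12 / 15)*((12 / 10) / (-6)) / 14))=-53888275 / 17557776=-3.07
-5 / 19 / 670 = -1 / 2546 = -0.00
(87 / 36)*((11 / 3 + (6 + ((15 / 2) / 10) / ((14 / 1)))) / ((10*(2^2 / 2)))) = 47357 / 40320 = 1.17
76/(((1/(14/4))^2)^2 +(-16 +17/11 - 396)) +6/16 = 16463129/86722712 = 0.19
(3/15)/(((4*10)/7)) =7/200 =0.04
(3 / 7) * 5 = 15 / 7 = 2.14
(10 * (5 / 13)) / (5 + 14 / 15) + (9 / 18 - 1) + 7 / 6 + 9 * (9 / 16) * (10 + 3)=3727987 / 55536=67.13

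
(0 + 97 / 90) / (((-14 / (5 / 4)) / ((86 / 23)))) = -4171 / 11592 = -0.36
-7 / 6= -1.17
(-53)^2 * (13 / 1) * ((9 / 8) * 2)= 328653 / 4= 82163.25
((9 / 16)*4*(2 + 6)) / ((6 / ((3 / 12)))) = 3 / 4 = 0.75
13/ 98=0.13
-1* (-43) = 43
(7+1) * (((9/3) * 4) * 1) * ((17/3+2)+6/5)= 4256/5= 851.20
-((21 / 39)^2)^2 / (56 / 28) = -2401 / 57122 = -0.04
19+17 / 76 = 1461 / 76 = 19.22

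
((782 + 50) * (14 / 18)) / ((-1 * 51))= -5824 / 459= -12.69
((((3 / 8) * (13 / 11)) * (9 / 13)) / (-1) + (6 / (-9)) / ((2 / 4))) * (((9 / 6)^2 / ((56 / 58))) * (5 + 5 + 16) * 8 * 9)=-4407507 / 616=-7155.04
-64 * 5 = -320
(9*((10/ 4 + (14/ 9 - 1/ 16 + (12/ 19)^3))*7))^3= 25280938846750013577899/ 1321728810102784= 19127175.45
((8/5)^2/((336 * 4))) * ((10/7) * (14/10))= 0.00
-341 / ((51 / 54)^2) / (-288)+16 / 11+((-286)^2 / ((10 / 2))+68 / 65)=27049394527 / 1653080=16363.03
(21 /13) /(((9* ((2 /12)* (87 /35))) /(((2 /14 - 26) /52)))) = -6335 /29406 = -0.22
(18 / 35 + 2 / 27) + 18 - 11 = 7171 / 945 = 7.59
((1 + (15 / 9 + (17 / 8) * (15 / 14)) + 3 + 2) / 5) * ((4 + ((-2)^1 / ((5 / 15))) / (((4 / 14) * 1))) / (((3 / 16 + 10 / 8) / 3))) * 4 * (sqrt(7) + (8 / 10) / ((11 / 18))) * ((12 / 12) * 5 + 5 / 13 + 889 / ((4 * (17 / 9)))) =-137336.99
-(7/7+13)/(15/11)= -154/15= -10.27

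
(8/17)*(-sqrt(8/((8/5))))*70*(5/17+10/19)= -148400*sqrt(5)/5491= -60.43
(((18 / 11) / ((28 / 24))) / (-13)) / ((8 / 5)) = -135 / 2002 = -0.07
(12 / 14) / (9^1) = 2 / 21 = 0.10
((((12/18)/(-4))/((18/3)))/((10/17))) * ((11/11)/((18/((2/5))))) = -17/16200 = -0.00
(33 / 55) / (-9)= -1 / 15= -0.07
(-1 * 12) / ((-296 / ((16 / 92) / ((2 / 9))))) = 27 / 851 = 0.03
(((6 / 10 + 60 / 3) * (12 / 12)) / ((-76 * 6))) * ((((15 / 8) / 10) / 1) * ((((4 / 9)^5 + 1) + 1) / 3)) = -0.01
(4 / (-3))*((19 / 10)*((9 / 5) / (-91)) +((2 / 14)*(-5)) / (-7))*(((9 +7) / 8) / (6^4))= -2053 / 15479100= -0.00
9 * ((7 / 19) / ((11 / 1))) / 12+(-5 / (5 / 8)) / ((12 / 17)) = -28361 / 2508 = -11.31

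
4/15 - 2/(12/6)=-0.73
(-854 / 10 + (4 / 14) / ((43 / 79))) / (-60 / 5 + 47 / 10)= 255474 / 21973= 11.63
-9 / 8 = -1.12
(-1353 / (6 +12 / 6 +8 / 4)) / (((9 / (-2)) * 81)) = 451 / 1215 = 0.37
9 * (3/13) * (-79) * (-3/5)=6399/65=98.45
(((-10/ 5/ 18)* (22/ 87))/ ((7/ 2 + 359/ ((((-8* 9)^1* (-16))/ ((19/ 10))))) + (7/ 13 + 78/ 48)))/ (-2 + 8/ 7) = 0.01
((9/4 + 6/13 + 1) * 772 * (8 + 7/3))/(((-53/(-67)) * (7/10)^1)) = 773661730/14469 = 53470.30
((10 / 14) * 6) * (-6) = -180 / 7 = -25.71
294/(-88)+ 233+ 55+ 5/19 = 238195/836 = 284.92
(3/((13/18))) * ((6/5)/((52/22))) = 1782/845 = 2.11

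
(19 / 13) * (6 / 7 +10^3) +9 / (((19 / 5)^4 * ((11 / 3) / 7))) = 190833794909 / 130451321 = 1462.87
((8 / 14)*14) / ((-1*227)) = -8 / 227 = -0.04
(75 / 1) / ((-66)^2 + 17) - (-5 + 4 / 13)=267728 / 56849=4.71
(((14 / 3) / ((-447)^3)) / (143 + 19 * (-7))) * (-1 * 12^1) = 28 / 446573115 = 0.00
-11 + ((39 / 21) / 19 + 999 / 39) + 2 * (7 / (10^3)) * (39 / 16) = 203984017 / 13832000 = 14.75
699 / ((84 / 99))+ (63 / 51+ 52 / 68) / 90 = 1038043 / 1260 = 823.84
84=84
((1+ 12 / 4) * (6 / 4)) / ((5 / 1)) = 6 / 5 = 1.20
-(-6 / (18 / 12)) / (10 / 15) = 6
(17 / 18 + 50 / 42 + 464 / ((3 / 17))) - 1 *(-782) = 430097 / 126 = 3413.47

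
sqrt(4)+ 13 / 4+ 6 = 45 / 4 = 11.25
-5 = -5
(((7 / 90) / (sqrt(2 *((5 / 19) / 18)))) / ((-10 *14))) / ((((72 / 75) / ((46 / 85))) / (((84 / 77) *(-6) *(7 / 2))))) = 161 *sqrt(95) / 37400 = 0.04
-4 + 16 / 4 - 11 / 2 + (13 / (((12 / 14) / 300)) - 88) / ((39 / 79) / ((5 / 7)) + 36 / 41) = 144244637 / 50826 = 2838.01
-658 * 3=-1974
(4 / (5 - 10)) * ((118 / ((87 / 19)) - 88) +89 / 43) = 900236 / 18705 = 48.13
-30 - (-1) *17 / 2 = -43 / 2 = -21.50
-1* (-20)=20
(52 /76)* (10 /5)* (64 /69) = 1664 /1311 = 1.27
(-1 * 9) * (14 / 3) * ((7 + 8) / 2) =-315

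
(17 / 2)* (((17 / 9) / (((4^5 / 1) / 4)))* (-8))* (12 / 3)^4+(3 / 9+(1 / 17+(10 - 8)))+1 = -19133 / 153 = -125.05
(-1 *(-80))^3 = 512000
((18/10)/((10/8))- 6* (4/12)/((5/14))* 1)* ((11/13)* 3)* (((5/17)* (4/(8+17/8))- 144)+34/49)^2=-8214245018682208/37938381075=-216515.43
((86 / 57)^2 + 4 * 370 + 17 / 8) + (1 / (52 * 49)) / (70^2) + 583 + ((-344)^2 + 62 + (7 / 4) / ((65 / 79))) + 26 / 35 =120468.27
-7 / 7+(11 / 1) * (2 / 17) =5 / 17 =0.29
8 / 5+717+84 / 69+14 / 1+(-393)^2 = 17846024 / 115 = 155182.82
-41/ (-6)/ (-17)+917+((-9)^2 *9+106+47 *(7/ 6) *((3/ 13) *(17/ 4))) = 9575719/ 5304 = 1805.38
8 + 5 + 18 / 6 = 16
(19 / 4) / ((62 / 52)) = 247 / 62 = 3.98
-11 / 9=-1.22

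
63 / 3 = 21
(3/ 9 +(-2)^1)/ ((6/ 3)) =-5/ 6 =-0.83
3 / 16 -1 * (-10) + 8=291 / 16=18.19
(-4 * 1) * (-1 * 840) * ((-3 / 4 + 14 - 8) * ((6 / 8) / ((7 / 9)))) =17010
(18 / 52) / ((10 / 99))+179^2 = 8331551 / 260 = 32044.43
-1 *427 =-427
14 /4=7 /2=3.50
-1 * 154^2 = -23716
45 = 45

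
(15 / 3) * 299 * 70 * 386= 40394900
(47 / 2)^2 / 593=2209 / 2372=0.93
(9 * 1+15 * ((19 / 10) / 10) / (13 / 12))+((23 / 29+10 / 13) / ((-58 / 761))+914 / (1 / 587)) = 536509.13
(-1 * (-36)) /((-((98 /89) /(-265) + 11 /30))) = -5094360 /51299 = -99.31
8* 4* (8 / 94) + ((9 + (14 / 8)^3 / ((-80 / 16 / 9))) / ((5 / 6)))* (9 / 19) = 1682917 / 714400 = 2.36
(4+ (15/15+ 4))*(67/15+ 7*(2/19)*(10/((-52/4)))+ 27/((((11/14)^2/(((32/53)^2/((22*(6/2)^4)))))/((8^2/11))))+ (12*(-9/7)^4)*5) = 184288001225773983/121949941828715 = 1511.18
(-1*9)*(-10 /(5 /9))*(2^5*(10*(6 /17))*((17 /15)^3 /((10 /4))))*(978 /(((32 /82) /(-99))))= -330406236864 /125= -2643249894.91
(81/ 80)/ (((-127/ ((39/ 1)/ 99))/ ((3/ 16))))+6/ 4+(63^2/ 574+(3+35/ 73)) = 63653556211/ 5351962880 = 11.89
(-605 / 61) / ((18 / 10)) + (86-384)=-166627 / 549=-303.51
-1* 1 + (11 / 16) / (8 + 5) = -197 / 208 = -0.95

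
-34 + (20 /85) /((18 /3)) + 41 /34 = -3341 /102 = -32.75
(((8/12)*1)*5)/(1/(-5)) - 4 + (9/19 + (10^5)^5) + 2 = 569999999999999999999998963/57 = 9999999999999999999999982.00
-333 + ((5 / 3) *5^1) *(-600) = -5333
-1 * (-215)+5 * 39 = 410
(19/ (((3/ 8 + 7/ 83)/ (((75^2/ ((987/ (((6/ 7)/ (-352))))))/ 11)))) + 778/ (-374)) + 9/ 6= -182746523/ 288973531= -0.63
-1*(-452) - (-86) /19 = 8674 /19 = 456.53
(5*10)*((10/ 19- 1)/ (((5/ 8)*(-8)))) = 90/ 19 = 4.74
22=22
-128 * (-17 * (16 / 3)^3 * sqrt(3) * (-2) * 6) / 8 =-4456448 * sqrt(3) / 9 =-857643.82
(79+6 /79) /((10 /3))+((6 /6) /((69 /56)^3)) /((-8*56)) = 6156277489 /259522110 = 23.72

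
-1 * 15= -15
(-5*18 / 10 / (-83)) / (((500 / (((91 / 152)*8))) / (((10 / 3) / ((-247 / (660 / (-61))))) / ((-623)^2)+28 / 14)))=0.00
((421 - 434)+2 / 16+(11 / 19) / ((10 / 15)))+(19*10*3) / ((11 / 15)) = 1279525 / 1672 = 765.27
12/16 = 0.75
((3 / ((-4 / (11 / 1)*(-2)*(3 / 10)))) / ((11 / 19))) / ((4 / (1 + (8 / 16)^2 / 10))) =779 / 128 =6.09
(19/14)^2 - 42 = -7871/196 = -40.16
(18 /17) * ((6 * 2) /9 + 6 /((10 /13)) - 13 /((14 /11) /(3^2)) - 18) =-106.72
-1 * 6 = -6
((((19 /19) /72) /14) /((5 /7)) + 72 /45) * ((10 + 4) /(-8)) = -8071 /2880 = -2.80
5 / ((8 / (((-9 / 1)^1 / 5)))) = -9 / 8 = -1.12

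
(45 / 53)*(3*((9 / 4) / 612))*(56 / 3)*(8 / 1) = 1260 / 901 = 1.40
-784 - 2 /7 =-5490 /7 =-784.29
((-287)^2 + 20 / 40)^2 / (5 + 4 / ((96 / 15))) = 6030875138 / 5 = 1206175027.60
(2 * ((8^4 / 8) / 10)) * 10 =1024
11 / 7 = 1.57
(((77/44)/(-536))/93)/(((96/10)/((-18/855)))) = 0.00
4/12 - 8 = -23/3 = -7.67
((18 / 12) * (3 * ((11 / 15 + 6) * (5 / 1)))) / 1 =303 / 2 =151.50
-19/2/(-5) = 19/10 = 1.90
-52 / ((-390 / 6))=4 / 5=0.80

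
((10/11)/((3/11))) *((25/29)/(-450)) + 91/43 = 71038/33669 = 2.11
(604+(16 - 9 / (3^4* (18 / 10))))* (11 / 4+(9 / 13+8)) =29877925 / 4212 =7093.52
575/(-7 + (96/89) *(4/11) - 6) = -562925/12343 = -45.61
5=5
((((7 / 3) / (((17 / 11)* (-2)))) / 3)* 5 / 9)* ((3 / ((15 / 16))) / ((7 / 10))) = -880 / 1377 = -0.64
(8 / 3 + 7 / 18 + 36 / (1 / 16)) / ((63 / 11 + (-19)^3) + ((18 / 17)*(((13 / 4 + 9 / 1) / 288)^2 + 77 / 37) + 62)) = -42198593536 / 494752341679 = -0.09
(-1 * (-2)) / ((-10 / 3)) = -3 / 5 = -0.60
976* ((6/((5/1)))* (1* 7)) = 8198.40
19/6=3.17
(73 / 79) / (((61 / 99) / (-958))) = -1436.70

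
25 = 25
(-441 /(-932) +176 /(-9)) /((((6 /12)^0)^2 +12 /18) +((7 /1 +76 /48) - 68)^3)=7683024 /84454162561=0.00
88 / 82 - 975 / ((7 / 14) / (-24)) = 1918844 / 41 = 46801.07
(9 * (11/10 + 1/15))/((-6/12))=-21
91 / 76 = 1.20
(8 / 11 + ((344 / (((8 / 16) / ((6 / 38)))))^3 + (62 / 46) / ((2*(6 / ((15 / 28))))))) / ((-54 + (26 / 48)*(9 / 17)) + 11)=-4235618249785267 / 141127203602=-30012.77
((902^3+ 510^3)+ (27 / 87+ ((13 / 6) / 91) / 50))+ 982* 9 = 866530646.31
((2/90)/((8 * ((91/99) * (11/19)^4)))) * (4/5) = 130321/6056050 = 0.02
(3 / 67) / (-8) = -3 / 536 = -0.01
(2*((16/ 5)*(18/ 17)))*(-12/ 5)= -6912/ 425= -16.26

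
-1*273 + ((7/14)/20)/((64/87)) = -698793/2560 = -272.97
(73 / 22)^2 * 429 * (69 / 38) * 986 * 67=473675737509 / 836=566597772.14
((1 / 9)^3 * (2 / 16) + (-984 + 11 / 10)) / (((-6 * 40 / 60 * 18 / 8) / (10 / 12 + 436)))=75121421939 / 1574640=47707.05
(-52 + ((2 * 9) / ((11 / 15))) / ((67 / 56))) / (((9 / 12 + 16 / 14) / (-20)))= 12994240 / 39061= 332.67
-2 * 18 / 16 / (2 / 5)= -5.62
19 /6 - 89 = -515 /6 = -85.83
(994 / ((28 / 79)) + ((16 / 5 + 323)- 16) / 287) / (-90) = -8052017 / 258300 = -31.17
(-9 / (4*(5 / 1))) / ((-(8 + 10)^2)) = 1 / 720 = 0.00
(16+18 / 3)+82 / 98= 1119 / 49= 22.84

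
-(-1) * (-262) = -262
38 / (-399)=-2 / 21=-0.10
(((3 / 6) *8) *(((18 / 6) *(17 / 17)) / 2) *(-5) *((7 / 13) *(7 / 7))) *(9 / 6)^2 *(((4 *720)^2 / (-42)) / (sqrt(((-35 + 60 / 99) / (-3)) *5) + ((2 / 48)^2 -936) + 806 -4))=-45632506208256000 / 849162173327 -51597803520000 *sqrt(2497) / 849162173327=-56774.61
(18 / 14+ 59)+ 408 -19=3145 / 7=449.29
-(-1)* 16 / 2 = 8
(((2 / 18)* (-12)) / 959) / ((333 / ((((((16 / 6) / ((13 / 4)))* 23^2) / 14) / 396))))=-8464 / 25892974107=-0.00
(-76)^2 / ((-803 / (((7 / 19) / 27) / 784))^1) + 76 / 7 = 235391 / 21681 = 10.86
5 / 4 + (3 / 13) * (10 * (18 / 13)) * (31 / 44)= 26035 / 7436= 3.50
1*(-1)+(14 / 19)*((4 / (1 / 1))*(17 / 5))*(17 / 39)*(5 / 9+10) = 15833 / 351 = 45.11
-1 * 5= -5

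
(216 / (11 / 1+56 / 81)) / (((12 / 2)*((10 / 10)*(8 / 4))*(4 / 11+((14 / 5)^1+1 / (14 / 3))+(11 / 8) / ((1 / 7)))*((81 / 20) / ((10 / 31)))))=11088000 / 1175718493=0.01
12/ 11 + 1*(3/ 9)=47/ 33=1.42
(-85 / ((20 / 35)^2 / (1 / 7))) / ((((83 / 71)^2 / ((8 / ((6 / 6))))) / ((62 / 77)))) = -175.29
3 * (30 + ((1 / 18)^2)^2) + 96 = 6508513 / 34992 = 186.00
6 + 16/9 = 7.78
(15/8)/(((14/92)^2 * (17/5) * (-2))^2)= 75.62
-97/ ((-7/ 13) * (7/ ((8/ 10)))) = 20.59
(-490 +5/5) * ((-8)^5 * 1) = 16023552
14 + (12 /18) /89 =14.01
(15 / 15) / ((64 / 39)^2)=1521 / 4096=0.37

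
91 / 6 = 15.17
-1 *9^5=-59049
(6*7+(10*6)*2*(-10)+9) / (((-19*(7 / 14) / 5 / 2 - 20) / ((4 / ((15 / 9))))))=55152 / 419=131.63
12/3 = 4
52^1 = 52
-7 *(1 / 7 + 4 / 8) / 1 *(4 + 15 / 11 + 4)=-927 / 22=-42.14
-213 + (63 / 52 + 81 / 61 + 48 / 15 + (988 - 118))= 10511047 / 15860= 662.74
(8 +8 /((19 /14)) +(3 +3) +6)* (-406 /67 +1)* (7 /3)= -389172 /1273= -305.71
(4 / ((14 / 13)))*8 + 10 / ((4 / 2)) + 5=278 / 7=39.71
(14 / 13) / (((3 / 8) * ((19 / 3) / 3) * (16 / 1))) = 21 / 247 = 0.09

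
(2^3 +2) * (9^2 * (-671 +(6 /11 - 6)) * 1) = -6027210 /11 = -547928.18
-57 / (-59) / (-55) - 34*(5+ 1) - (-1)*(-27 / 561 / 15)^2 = -10523077584 / 51579275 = -204.02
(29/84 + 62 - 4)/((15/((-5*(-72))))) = 9802/7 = 1400.29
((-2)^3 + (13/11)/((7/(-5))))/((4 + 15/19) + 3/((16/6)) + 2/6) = -310536/219373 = -1.42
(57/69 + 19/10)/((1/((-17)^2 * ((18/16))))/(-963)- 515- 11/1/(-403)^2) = -255061125900009/48184999240119100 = -0.01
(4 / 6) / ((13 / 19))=38 / 39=0.97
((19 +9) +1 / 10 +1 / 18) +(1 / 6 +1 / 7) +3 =19823 / 630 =31.47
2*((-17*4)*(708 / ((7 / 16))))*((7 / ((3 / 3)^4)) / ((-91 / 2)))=33859.52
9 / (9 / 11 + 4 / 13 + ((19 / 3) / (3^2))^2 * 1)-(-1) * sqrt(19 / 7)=sqrt(133) / 7 + 938223 / 168992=7.20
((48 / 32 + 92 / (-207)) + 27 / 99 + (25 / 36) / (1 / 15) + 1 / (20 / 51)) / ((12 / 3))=1769 / 495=3.57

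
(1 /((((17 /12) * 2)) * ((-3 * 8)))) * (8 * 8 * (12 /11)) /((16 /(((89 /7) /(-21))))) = 356 /9163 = 0.04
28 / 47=0.60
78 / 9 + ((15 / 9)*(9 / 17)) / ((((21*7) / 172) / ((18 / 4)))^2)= 4056622 / 122451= 33.13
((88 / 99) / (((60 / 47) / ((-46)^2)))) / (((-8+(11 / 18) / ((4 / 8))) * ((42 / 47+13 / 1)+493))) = -1168561 / 2724870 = -0.43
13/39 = 0.33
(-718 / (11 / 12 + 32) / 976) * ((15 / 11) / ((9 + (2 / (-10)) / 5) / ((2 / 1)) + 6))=-0.00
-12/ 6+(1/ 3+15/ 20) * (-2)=-25/ 6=-4.17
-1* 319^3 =-32461759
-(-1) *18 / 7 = 18 / 7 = 2.57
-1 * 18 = -18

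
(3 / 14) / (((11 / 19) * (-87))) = -19 / 4466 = -0.00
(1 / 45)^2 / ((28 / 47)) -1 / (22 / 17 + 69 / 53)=-50976767 / 132621300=-0.38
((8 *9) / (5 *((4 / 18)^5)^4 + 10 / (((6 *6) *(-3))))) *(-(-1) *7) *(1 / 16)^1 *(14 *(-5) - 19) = 68168030228932199787207 / 2251419529444501055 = 30277.80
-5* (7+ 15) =-110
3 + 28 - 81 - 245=-295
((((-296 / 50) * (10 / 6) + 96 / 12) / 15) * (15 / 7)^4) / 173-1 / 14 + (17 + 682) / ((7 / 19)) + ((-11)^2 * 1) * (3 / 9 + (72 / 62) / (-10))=106147809443 / 55185270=1923.48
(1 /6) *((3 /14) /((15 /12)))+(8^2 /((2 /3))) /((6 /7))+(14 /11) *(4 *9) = 60771 /385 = 157.85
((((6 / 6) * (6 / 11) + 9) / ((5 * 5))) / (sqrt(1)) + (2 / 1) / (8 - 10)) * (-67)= 2278 / 55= 41.42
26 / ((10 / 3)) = 39 / 5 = 7.80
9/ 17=0.53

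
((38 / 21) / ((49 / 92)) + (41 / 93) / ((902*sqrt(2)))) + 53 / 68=sqrt(2) / 4092 + 292265 / 69972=4.18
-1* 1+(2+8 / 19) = 27 / 19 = 1.42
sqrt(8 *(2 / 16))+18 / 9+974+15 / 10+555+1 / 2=1534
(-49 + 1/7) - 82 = -916/7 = -130.86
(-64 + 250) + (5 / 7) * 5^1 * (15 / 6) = 2729 / 14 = 194.93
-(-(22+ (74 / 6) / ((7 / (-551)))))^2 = -900239.51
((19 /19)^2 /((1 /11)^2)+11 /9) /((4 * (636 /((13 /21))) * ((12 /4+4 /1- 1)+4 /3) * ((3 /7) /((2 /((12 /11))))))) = 0.02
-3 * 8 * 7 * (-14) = 2352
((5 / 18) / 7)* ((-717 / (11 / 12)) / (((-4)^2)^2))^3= -1.13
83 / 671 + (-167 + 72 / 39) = -1439558 / 8723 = -165.03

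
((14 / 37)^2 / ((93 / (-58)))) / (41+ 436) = -11368 / 60730209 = -0.00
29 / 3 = 9.67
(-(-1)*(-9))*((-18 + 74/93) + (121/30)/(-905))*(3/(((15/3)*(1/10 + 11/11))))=130353759/1543025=84.48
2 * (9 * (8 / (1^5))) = 144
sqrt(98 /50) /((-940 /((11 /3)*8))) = -154 /3525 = -0.04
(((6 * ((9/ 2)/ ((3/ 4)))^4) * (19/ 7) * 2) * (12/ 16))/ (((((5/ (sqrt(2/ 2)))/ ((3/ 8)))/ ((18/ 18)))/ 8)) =664848/ 35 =18995.66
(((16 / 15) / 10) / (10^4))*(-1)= -1 / 93750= -0.00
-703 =-703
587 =587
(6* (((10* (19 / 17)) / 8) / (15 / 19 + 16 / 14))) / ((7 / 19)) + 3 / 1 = 129099 / 8738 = 14.77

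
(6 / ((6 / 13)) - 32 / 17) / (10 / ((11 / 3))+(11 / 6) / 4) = 3.49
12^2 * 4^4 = 36864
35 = 35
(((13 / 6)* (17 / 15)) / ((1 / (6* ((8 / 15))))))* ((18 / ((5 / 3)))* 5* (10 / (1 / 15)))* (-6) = -381888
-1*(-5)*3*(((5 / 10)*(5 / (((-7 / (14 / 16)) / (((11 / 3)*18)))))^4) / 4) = 11118009375 / 2048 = 5428715.52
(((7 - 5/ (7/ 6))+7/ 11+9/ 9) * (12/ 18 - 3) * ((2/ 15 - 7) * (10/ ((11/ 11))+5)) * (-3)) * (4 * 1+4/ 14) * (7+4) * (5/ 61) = -5175750/ 427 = -12121.19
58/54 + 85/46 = 3629/1242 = 2.92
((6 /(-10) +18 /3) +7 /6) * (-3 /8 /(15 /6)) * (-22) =2167 /100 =21.67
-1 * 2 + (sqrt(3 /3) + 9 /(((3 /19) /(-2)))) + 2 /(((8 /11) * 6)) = -2749 /24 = -114.54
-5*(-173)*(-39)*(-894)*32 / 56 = 120636360 / 7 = 17233765.71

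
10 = 10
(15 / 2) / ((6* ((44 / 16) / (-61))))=-305 / 11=-27.73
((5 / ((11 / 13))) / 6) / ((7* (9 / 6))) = 65 / 693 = 0.09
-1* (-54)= 54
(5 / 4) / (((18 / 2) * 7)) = 0.02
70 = 70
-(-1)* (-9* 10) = -90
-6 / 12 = -1 / 2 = -0.50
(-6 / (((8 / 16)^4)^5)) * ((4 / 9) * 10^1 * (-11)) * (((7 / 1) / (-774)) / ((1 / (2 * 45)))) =-32296140800 / 129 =-250357680.62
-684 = -684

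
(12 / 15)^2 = 16 / 25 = 0.64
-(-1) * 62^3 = 238328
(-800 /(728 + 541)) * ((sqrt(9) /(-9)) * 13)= 2.73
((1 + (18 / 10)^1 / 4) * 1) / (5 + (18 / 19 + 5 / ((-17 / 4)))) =9367 / 30820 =0.30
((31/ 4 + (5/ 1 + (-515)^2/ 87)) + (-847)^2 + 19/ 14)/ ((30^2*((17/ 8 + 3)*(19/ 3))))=1755068989/ 71161650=24.66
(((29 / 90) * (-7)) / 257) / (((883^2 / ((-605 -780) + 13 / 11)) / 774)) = 132872838 / 11020904015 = 0.01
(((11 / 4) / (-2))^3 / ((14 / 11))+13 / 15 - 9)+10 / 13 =-13148243 / 1397760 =-9.41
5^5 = 3125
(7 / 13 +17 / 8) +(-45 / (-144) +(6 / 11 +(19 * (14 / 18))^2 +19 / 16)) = 20672563 / 92664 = 223.09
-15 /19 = -0.79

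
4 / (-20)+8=39 / 5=7.80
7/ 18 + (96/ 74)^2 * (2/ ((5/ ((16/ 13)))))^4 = 0.49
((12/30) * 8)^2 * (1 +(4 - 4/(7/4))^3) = 530176/8575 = 61.83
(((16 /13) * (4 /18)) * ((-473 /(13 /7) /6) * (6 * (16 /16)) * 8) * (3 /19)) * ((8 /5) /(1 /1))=-6780928 /48165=-140.79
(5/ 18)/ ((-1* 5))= -1/ 18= -0.06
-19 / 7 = -2.71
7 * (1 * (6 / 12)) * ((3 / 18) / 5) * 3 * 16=28 / 5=5.60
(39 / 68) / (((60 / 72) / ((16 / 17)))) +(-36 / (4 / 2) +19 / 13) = -298507 / 18785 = -15.89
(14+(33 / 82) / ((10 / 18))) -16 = -523 / 410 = -1.28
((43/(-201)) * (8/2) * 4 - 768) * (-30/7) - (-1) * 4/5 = 7754676/2345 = 3306.90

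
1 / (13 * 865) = 1 / 11245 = 0.00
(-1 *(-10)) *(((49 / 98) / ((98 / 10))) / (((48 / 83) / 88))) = 77.64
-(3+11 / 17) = -62 / 17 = -3.65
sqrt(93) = 9.64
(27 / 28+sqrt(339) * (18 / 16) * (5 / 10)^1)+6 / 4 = 69 / 28+9 * sqrt(339) / 16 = 12.82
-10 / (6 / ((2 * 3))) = -10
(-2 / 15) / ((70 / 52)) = -52 / 525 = -0.10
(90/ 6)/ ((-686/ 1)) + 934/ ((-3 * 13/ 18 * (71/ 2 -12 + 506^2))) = -107551893/ 4567077242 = -0.02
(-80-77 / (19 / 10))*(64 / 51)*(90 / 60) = -73280 / 323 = -226.87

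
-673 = -673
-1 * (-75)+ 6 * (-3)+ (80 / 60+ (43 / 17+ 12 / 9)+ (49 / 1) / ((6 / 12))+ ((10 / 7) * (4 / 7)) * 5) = 164.28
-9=-9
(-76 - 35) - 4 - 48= -163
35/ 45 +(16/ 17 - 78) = -76.28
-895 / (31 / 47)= -42065 / 31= -1356.94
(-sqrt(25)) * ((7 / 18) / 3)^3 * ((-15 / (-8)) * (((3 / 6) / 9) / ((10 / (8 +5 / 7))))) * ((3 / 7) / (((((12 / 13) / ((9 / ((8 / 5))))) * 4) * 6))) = -0.00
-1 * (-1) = 1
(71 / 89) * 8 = 568 / 89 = 6.38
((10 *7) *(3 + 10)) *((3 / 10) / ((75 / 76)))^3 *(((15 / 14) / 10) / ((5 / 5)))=1070004 / 390625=2.74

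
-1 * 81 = -81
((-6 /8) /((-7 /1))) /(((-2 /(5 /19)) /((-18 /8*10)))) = 675 /2128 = 0.32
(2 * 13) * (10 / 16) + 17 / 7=18.68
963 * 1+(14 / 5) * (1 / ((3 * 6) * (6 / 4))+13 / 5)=655009 / 675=970.38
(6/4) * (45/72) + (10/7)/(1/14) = 335/16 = 20.94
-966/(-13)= 74.31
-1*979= -979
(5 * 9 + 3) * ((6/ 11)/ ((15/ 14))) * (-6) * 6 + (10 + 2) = -47724/ 55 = -867.71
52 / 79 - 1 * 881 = -69547 / 79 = -880.34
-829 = -829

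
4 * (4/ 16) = 1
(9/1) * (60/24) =45/2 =22.50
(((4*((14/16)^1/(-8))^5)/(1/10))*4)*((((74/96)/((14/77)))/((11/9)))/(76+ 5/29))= -270508665/2371895689216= -0.00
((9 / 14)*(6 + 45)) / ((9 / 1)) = 3.64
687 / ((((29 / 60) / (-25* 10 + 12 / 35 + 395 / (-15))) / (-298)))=23731019016 / 203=116901571.51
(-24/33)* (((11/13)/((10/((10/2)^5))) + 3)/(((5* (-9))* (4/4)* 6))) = 13906/19305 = 0.72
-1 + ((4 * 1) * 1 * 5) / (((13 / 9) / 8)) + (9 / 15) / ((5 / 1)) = 35714 / 325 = 109.89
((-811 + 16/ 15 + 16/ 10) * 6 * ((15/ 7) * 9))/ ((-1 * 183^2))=72750/ 26047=2.79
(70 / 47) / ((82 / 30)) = 1050 / 1927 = 0.54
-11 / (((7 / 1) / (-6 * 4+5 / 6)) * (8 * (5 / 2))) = 1529 / 840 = 1.82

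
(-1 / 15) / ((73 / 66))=-22 / 365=-0.06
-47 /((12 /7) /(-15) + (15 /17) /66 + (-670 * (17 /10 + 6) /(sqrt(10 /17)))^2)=-307615 /296134923386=-0.00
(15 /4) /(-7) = -15 /28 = -0.54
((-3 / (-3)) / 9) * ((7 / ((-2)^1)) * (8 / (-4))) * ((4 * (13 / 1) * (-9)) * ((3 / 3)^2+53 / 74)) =-23114 / 37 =-624.70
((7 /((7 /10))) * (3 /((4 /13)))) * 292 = 28470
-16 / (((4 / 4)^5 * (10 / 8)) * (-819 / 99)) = 704 / 455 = 1.55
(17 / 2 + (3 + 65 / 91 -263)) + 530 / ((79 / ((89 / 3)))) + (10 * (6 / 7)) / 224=-4804801 / 92904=-51.72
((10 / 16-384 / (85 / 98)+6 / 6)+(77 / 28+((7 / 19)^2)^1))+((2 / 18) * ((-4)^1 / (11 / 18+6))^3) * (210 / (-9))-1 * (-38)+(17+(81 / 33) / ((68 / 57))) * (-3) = -456.82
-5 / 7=-0.71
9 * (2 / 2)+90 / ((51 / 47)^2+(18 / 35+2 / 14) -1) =2513031 / 21509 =116.84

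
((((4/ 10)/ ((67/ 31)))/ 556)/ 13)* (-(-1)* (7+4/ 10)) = 1147/ 6053450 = 0.00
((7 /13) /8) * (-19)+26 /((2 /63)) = 85043 /104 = 817.72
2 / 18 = 1 / 9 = 0.11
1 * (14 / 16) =7 / 8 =0.88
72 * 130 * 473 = 4427280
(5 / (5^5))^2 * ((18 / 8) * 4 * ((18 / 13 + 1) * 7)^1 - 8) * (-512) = -946688 / 5078125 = -0.19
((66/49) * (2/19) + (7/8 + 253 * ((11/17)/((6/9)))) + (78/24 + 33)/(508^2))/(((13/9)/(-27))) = -978909739325937/212387704256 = -4609.07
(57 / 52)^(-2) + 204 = 665500 / 3249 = 204.83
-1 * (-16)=16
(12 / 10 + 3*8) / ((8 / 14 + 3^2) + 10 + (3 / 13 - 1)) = 11466 / 8555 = 1.34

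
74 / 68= 37 / 34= 1.09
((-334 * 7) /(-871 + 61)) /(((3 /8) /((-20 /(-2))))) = 18704 /243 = 76.97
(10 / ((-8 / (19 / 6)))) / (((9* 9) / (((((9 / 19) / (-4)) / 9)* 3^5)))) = 5 / 32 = 0.16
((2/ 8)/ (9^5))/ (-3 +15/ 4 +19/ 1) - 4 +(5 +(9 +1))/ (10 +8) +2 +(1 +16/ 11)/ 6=-38873914/ 51313581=-0.76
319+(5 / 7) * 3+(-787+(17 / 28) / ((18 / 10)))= -117311 / 252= -465.52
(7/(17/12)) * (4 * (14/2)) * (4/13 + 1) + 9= 2469/13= 189.92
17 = 17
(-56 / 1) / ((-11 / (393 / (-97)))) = -20.63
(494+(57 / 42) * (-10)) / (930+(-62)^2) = 0.10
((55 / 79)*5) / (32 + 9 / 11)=3025 / 28519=0.11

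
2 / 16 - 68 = -543 / 8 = -67.88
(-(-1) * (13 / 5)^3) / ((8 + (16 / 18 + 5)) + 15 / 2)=39546 / 48125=0.82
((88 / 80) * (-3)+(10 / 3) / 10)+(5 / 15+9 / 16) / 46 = -32537 / 11040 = -2.95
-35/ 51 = -0.69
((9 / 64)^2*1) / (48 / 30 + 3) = 405 / 94208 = 0.00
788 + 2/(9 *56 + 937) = 788.00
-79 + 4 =-75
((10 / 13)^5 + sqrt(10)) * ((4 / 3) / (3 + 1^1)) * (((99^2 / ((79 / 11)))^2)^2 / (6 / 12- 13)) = -90066033807461187894 * sqrt(10) / 973752025- 360264135229844751576000 / 14461892424733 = -317402377842.97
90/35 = 18/7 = 2.57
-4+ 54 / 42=-19 / 7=-2.71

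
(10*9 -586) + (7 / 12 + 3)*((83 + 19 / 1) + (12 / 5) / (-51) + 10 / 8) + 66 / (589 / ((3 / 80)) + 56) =-3043195103 / 24116880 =-126.19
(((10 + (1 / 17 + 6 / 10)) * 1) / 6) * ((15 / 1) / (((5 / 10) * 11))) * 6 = 5436 / 187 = 29.07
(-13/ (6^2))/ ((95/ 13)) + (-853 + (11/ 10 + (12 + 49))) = -2705047/ 3420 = -790.95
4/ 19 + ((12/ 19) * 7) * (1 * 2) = 172/ 19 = 9.05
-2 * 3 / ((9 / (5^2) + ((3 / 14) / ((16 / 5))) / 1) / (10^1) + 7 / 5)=-4.16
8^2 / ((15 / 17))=1088 / 15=72.53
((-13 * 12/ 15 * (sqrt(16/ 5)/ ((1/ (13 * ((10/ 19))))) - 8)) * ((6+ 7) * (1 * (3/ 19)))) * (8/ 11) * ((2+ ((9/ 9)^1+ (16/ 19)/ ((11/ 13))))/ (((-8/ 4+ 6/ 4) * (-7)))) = 43350528/ 305767 - 563556864 * sqrt(5)/ 5809573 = -75.13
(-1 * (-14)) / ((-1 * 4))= -7 / 2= -3.50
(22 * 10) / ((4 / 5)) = 275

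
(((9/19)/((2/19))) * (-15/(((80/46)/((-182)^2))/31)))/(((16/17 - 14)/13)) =11743758117/296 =39674858.50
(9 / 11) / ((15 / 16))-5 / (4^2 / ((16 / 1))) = -227 / 55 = -4.13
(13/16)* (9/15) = 39/80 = 0.49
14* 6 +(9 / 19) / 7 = 11181 / 133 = 84.07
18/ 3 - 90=-84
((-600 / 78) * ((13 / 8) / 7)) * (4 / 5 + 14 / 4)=-215 / 28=-7.68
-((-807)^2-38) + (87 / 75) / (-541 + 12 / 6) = -8775068254 / 13475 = -651211.00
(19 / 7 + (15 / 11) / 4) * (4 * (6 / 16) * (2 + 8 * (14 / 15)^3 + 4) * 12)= 19856041 / 28875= 687.66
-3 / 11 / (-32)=3 / 352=0.01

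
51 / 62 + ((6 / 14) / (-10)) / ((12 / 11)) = 6799 / 8680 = 0.78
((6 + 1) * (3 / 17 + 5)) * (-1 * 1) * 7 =-253.65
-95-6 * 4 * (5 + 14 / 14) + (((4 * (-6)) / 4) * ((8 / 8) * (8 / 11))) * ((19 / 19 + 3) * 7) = -3973 / 11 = -361.18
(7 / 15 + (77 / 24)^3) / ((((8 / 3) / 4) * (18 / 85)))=237.23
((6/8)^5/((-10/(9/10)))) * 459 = -1003833/102400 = -9.80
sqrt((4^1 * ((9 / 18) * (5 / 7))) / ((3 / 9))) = 2.07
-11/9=-1.22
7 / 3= 2.33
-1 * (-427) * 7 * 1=2989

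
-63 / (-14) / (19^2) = 9 / 722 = 0.01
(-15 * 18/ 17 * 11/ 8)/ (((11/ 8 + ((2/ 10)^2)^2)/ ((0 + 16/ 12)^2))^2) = -88000000000/ 2416160139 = -36.42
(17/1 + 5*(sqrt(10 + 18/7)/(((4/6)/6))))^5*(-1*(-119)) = 46929345494881/7 + 54132453626850*sqrt(154)/49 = 20413704114900.20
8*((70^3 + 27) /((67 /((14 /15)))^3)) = 7530128704 /1015075125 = 7.42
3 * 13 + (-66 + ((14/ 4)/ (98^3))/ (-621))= -4508847505/ 166994352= -27.00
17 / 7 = 2.43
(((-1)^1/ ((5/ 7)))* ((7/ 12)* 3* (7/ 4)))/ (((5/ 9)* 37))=-3087/ 14800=-0.21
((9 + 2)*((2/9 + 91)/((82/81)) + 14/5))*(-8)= -1676092/205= -8176.06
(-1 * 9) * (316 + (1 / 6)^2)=-2844.25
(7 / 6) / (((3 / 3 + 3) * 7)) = 1 / 24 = 0.04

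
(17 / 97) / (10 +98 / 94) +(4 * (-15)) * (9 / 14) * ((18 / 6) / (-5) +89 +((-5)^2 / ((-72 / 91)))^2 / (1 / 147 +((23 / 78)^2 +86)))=-11163302153800201 / 2894303243496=-3856.99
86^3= 636056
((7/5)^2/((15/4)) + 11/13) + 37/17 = 293816/82875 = 3.55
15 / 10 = 3 / 2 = 1.50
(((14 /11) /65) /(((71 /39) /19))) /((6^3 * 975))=133 /137065500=0.00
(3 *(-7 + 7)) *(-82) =0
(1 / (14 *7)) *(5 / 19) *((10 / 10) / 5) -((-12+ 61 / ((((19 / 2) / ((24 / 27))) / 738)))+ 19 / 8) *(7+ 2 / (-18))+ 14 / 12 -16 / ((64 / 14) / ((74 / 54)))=-2911344599 / 100548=-28954.77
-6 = -6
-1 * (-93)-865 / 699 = 64142 / 699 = 91.76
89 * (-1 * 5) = -445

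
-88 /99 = -8 /9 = -0.89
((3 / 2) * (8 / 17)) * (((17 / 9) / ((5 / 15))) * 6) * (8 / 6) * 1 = 32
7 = 7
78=78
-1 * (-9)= 9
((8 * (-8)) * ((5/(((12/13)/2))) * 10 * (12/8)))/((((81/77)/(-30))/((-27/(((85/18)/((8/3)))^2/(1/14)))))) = -52715520/289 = -182406.64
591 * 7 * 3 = 12411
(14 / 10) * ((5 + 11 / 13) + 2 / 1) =714 / 65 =10.98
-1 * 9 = -9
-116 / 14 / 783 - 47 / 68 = -0.70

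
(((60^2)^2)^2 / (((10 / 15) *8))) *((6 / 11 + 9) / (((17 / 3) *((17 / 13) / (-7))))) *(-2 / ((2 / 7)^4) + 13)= 259199541783000000000 / 3179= 81534929783894306.39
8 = 8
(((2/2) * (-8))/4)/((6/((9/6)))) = -1/2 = -0.50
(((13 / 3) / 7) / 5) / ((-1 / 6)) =-26 / 35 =-0.74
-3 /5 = -0.60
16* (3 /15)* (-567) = -1814.40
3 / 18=1 / 6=0.17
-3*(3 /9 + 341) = -1024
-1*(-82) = 82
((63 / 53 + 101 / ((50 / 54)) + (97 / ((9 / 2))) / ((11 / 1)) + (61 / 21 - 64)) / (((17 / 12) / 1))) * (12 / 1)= 751226128 / 1734425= 433.13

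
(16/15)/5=16/75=0.21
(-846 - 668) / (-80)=757 / 40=18.92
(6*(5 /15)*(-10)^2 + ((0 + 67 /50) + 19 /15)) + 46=37291 /150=248.61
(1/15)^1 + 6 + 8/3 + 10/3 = 181/15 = 12.07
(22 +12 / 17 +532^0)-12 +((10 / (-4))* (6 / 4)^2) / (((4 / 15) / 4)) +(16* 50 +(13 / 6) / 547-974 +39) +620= 92023241 / 223176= 412.33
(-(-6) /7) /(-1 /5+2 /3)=90 /49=1.84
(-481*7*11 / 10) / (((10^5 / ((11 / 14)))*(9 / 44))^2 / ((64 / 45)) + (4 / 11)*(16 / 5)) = -542258717 / 69767578295368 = -0.00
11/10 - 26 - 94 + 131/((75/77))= 2339/150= 15.59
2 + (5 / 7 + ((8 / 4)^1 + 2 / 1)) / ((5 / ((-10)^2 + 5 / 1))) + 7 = 108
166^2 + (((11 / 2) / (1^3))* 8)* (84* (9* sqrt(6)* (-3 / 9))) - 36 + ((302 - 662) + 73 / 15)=407473 / 15 - 11088* sqrt(6)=4.92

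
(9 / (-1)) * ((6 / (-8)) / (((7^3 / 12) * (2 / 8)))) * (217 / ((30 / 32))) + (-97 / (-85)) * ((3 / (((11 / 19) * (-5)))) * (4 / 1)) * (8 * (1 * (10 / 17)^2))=2721585984 / 13240535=205.55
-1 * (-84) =84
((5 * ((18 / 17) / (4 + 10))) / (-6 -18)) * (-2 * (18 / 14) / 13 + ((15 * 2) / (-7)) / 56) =10485 / 2425696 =0.00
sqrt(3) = 1.73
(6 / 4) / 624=1 / 416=0.00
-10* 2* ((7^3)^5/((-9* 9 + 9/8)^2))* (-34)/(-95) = -41322775382543872/7758099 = -5326404752.32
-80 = -80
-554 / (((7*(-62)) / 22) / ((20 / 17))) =121880 / 3689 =33.04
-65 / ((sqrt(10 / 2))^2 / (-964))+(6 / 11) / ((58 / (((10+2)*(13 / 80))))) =79954277 / 6380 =12532.02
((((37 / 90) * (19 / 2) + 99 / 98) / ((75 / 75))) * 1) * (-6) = -43357 / 1470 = -29.49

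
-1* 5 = -5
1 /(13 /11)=11 /13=0.85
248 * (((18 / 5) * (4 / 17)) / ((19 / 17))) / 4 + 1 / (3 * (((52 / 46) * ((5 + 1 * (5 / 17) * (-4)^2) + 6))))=93004409 / 1978470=47.01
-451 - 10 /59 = -451.17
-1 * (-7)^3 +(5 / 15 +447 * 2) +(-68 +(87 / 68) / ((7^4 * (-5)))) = 2863720459 / 2449020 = 1169.33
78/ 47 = 1.66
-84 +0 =-84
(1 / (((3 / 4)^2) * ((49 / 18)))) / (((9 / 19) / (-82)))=-49856 / 441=-113.05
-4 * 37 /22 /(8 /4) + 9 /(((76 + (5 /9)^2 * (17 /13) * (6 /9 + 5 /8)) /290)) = 654006781 /21272317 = 30.74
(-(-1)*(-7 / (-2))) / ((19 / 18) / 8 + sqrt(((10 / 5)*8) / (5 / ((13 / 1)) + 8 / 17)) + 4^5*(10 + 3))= 6762989016 / 25722797890015 -32256*sqrt(4641) / 25722797890015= 0.00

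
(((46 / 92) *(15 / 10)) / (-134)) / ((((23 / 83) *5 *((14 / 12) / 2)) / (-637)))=67977 / 15410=4.41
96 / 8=12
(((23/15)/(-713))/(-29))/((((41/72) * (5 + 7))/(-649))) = -1298/184295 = -0.01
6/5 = 1.20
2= 2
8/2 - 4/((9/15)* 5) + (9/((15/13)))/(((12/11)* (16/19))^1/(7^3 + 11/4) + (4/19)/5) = 1271705/7188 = 176.92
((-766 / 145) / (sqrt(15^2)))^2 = 586756 / 4730625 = 0.12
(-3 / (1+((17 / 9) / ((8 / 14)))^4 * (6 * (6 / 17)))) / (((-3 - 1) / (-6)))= -209952 / 11842769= -0.02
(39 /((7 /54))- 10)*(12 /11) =24432 /77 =317.30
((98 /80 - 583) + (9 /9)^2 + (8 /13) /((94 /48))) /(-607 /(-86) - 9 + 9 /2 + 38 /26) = -610017823 /4224360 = -144.40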